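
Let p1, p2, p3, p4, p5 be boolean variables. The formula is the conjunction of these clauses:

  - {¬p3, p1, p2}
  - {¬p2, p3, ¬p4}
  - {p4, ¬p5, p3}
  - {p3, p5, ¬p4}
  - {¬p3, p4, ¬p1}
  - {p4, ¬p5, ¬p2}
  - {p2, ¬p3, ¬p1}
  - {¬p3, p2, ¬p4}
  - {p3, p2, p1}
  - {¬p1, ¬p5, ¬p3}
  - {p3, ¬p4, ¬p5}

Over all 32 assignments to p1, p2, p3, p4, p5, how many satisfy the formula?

The models are:
  p1=F p2=T p3=F p4=F p5=F
  p1=F p2=T p3=T p4=F p5=F
  p1=F p2=T p3=T p4=T p5=F
  p1=F p2=T p3=T p4=T p5=T
  p1=T p2=F p3=F p4=F p5=F
  p1=T p2=T p3=F p4=F p5=F
  p1=T p2=T p3=T p4=T p5=F
That's 7 in total.

7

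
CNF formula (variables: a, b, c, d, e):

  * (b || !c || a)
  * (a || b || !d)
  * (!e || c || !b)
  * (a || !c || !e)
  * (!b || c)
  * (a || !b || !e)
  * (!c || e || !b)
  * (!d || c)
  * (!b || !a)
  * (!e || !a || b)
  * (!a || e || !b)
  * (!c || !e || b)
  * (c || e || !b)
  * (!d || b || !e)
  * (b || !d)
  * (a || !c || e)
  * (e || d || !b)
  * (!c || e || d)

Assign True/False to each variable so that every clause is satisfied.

a=True  b=False  c=False  d=False  e=False

Check each clause:
  1. (!c || a || b) — a is true.
  2. (!d || b || a) — a is true.
  3. (c || !b || !e) — !b is true.
  4. (!e || a || !c) — a is true.
  5. (!b || c) — !b is true.
  6. (!e || a || !b) — a is true.
  7. (e || !b || !c) — !c is true.
  8. (c || !d) — !d is true.
  9. (!a || !b) — !b is true.
  10. (!e || b || !a) — !e is true.
  11. (e || !b || !a) — !b is true.
  12. (!e || !c || b) — !e is true.
  13. (e || c || !b) — !b is true.
  14. (!e || b || !d) — !e is true.
  15. (b || !d) — !d is true.
  16. (e || a || !c) — !c is true.
  17. (d || e || !b) — !b is true.
  18. (e || !c || d) — !c is true.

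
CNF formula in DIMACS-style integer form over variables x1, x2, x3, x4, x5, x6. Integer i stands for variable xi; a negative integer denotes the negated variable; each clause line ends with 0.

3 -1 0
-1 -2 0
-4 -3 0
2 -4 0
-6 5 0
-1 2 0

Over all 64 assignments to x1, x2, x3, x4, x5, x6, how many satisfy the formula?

15

Case analysis on x1 and x2:
  x1=1, x2=1: a clause becomes empty — 0.
  x1=1, x2=0: a clause becomes empty — 0.
  x1=0, x2=1: 9 of the 16 assignments to (x3,x4,x5,x6) work.
  x1=0, x2=0: x3 free; 3 ways for (x4,x5,x6) × 2^1 = 6.
Total: 0 + 0 + 9 + 6 = 15.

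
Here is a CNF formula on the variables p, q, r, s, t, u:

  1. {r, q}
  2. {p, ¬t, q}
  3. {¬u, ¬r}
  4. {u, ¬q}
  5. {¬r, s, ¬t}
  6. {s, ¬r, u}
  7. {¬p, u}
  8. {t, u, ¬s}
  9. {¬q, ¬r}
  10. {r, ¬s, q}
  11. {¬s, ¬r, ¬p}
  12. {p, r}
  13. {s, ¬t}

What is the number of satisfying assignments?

The models are:
  p=T q=T r=F s=F t=F u=T
  p=T q=T r=F s=T t=F u=T
  p=T q=T r=F s=T t=T u=T
That's 3 in total.

3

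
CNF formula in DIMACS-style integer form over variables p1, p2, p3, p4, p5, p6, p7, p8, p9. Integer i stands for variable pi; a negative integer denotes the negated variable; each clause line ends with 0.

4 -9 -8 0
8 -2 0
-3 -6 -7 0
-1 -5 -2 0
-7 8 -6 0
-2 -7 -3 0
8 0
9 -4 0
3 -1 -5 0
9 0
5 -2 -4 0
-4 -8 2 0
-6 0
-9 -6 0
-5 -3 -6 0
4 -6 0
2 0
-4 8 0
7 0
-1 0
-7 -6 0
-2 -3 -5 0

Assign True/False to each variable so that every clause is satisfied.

p1=F  p2=T  p3=F  p4=T  p5=T  p6=F  p7=T  p8=T  p9=T

Check each clause:
  1. (¬p8 ∨ p4 ∨ ¬p9) — p4 is true.
  2. (p8 ∨ ¬p2) — p8 is true.
  3. (¬p6 ∨ ¬p3 ∨ ¬p7) — ¬p6 is true.
  4. (¬p2 ∨ ¬p5 ∨ ¬p1) — ¬p1 is true.
  5. (¬p6 ∨ p8 ∨ ¬p7) — p8 is true.
  6. (¬p3 ∨ ¬p2 ∨ ¬p7) — ¬p3 is true.
  7. (p8) — p8 is true.
  8. (p9 ∨ ¬p4) — p9 is true.
  9. (p3 ∨ ¬p5 ∨ ¬p1) — ¬p1 is true.
  10. (p9) — p9 is true.
  11. (¬p2 ∨ p5 ∨ ¬p4) — p5 is true.
  12. (¬p4 ∨ p2 ∨ ¬p8) — p2 is true.
  13. (¬p6) — ¬p6 is true.
  14. (¬p9 ∨ ¬p6) — ¬p6 is true.
  15. (¬p5 ∨ ¬p3 ∨ ¬p6) — ¬p6 is true.
  16. (p4 ∨ ¬p6) — ¬p6 is true.
  17. (p2) — p2 is true.
  18. (p8 ∨ ¬p4) — p8 is true.
  19. (p7) — p7 is true.
  20. (¬p1) — ¬p1 is true.
  21. (¬p6 ∨ ¬p7) — ¬p6 is true.
  22. (¬p3 ∨ ¬p5 ∨ ¬p2) — ¬p3 is true.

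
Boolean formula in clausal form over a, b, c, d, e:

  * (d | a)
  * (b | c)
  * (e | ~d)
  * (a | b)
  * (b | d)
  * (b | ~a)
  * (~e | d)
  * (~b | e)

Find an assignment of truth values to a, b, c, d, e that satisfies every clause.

a = False, b = True, c = False, d = True, e = True

Set a = False and propagate.
  then d is forced to True.
  then e is forced to True.
  then b is forced to True.
c is now unconstrained; take c = False.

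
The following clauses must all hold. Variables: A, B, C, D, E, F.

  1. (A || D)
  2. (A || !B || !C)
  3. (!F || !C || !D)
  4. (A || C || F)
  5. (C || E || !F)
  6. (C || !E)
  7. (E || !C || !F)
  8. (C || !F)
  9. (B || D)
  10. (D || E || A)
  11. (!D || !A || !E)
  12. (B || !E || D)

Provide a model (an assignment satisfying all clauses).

Set A = True and propagate.
The remaining clauses are satisfied by B = True, C = True, D = False, E = True, F = True.
Every clause has at least one true literal under this assignment.

A = True, B = True, C = True, D = False, E = True, F = True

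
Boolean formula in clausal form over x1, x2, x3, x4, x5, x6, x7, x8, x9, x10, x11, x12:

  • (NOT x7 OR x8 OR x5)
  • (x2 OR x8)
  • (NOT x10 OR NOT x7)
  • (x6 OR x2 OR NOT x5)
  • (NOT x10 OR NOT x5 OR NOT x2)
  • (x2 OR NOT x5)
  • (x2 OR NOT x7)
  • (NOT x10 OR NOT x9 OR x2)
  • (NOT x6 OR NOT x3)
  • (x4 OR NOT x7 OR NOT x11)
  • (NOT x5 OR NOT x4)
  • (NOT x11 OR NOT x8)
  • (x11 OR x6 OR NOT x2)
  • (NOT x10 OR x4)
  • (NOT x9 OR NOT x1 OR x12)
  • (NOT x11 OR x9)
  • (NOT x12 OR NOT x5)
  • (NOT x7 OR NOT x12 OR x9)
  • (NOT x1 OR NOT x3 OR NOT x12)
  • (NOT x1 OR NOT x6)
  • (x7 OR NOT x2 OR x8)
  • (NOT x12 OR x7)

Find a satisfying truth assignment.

x1 occurs only negated in the remaining clauses — set x1 = False.
Pure literal: x3 appears only negated; assign x3 = False.
Try x2 = True.
The remaining clauses are satisfied by x4 = True, x5 = False, x6 = True, x7 = False, x8 = True, x9 = True, x10 = False, x11 = False, x12 = False.
Every clause has at least one true literal under this assignment.

x1=False, x2=True, x3=False, x4=True, x5=False, x6=True, x7=False, x8=True, x9=True, x10=False, x11=False, x12=False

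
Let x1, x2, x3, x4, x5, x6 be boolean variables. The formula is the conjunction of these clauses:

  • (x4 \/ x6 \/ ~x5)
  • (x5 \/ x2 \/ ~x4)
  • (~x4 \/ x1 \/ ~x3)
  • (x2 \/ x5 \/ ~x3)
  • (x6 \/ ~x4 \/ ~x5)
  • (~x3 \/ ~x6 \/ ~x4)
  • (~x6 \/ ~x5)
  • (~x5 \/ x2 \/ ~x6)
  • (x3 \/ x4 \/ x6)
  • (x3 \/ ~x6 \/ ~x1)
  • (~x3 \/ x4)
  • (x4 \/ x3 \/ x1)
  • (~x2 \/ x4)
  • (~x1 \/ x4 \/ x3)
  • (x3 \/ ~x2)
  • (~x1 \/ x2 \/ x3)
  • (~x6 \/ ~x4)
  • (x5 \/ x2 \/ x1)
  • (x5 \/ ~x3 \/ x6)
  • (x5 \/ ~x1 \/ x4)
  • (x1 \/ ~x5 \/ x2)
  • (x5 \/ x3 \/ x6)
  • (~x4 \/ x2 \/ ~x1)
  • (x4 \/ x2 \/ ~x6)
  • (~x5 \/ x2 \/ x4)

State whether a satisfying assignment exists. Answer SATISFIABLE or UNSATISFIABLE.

UNSATISFIABLE

x4 = True:
  propagation gives x6=False, x5=False, x2=True, x3=True; an empty clause results — contradiction.
x4 = False:
  propagation gives x3=False, x6=True, x5=False, x1=False; an empty clause results — contradiction.
Every branch closes, so no satisfying assignment exists.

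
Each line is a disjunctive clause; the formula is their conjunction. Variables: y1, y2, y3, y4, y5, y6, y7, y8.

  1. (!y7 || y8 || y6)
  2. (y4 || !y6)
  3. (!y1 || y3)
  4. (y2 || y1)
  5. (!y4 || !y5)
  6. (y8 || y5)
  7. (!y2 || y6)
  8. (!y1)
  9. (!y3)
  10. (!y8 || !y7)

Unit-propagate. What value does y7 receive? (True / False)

(!y1) stands alone — y1 = False.
(y1 || y2): since y1 = False, the clause reduces to (y2). y2 = True.
In (!y2 || y6), !y2 is now false; y6 must hold, so y6 = True.
(!y6 || y4): since y6 = True, the clause reduces to (y4). y4 = True.
In (!y5 || !y4), !y4 is now false; !y5 must hold, so y5 = False.
From (y5 || y8) and y5 = False: y8 = True.
(!y3) is a unit clause: y3 = False.
From (!y7 || !y8) and y8 = True: y7 = False.

False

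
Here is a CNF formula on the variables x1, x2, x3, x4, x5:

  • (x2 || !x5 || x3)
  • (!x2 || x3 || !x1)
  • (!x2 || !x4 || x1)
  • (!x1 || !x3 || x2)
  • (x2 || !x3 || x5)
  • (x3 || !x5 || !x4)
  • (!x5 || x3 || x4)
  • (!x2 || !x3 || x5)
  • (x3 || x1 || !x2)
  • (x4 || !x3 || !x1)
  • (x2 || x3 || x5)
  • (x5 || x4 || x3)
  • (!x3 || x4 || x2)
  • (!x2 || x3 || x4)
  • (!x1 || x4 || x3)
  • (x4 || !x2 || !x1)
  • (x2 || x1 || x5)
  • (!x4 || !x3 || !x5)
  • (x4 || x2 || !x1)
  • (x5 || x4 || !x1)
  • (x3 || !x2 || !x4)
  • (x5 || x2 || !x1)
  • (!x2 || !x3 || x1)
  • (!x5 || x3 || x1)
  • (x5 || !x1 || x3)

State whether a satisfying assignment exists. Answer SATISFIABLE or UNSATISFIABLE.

x3 = True:
  x2 = True:
    propagation gives x5=True, x4=False, x1=False; an empty clause results — contradiction.
  x2 = False:
    propagation gives x1=False, x5=True, x4=True; an empty clause results — contradiction.
x3 = False:
  x1 = True:
    propagation gives x2=False, x5=False; an empty clause results — contradiction.
  x1 = False:
    propagation gives x2=False, x5=False; an empty clause results — contradiction.
Every branch closes, so no satisfying assignment exists.

UNSATISFIABLE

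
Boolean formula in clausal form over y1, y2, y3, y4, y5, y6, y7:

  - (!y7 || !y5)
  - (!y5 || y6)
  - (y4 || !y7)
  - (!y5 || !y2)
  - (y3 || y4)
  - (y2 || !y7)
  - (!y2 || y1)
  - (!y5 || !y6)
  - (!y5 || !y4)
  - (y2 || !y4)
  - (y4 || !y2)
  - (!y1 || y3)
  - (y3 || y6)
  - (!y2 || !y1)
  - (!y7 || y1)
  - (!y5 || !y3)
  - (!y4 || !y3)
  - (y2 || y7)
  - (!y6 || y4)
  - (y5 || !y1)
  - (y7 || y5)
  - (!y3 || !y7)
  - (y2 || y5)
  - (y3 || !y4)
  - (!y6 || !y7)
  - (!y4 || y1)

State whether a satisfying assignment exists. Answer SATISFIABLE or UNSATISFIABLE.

y4 = True:
  propagation gives y5=False, y2=True, y1=True; an empty clause results — contradiction.
y4 = False:
  propagation gives y7=False, y3=True, y2=False; an empty clause results — contradiction.
Every branch closes, so no satisfying assignment exists.

UNSATISFIABLE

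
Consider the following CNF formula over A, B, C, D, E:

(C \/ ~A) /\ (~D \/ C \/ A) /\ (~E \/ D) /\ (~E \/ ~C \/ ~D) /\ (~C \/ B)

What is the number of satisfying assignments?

Satisfying assignments:
  A=0 B=0 C=0 D=0 E=0
  A=0 B=1 C=0 D=0 E=0
  A=0 B=1 C=1 D=0 E=0
  A=0 B=1 C=1 D=1 E=0
  A=1 B=1 C=1 D=0 E=0
  A=1 B=1 C=1 D=1 E=0
That's 6 in total.

6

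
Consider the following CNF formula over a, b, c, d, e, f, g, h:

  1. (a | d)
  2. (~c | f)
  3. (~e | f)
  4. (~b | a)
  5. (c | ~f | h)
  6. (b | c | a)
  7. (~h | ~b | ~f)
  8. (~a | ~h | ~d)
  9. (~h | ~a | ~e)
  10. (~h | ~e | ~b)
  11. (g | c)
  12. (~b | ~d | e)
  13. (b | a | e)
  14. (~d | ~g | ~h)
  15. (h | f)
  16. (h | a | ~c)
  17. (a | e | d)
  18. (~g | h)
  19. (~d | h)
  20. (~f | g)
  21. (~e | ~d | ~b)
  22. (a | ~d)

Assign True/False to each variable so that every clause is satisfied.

a = True, b = False, c = True, d = False, e = False, f = True, g = True, h = True

Try a = True.
Set b = False and propagate.
Set c = True and propagate.
  then f is forced to True.
  then g is forced to True.
  then h is forced to True.
  then d is forced to False.
  then e is forced to False.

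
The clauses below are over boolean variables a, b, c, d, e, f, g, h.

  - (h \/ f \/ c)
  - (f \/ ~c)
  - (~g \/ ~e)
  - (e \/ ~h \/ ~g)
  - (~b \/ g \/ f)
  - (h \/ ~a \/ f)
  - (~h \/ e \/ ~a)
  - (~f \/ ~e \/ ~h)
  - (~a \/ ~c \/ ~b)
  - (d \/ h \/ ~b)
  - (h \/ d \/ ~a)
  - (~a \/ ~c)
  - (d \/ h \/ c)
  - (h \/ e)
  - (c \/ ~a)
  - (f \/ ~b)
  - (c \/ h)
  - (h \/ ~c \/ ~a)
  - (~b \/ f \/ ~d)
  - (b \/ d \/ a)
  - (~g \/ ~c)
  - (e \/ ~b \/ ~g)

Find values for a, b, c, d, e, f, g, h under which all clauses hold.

Try a = False.
Set b = False and propagate.
  then d is forced to True.
Branch on c: take c = True.
  then f is forced to True.
  then g is forced to False.
For the remaining variables, e = True, h = False works.
Every clause has at least one true literal under this assignment.

a=0, b=0, c=1, d=1, e=1, f=1, g=0, h=0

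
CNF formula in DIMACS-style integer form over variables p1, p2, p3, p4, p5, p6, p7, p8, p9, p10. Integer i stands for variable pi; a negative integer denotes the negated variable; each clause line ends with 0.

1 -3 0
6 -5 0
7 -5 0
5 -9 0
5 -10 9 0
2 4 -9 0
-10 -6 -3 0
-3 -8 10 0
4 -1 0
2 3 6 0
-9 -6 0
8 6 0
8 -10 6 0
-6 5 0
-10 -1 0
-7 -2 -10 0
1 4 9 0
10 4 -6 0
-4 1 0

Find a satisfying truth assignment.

p1=T, p2=T, p3=F, p4=T, p5=T, p6=T, p7=T, p8=F, p9=F, p10=F

Check each clause:
  1. (NOT p3 OR p1) — p1 is true.
  2. (NOT p5 OR p6) — p6 is true.
  3. (p7 OR NOT p5) — p7 is true.
  4. (p5 OR NOT p9) — p5 is true.
  5. (NOT p10 OR p9 OR p5) — p5 is true.
  6. (p2 OR p4 OR NOT p9) — p2 is true.
  7. (NOT p3 OR NOT p10 OR NOT p6) — NOT p3 is true.
  8. (NOT p3 OR p10 OR NOT p8) — NOT p8 is true.
  9. (NOT p1 OR p4) — p4 is true.
  10. (p3 OR p2 OR p6) — p2 is true.
  11. (NOT p6 OR NOT p9) — NOT p9 is true.
  12. (p6 OR p8) — p6 is true.
  13. (p8 OR NOT p10 OR p6) — NOT p10 is true.
  14. (p5 OR NOT p6) — p5 is true.
  15. (NOT p1 OR NOT p10) — NOT p10 is true.
  16. (NOT p7 OR NOT p2 OR NOT p10) — NOT p10 is true.
  17. (p4 OR p1 OR p9) — p4 is true.
  18. (p10 OR p4 OR NOT p6) — p4 is true.
  19. (NOT p4 OR p1) — p1 is true.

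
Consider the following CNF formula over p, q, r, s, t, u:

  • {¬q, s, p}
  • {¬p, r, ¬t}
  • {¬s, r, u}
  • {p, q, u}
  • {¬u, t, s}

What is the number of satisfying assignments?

30

Case analysis on p and s:
  p=T, s=T: q free; 5 ways for (r,t,u) × 2^1 = 10.
  p=T, s=F: q free; 4 ways for (r,t,u) × 2^1 = 8.
  p=F, s=T: t free; 5 ways for (q,r,u) × 2^1 = 10.
  p=F, s=F: remaining (q,r,t,u) ∈ {(F,F,T,T); (F,T,T,T)} — 2.
Total: 10 + 8 + 10 + 2 = 30.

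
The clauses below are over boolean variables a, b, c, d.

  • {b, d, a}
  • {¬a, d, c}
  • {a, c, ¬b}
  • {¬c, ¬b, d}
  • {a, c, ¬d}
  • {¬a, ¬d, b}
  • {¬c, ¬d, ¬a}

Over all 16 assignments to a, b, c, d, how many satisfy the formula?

4

The models are:
  a=0 b=0 c=1 d=1
  a=0 b=1 c=1 d=1
  a=1 b=0 c=1 d=0
  a=1 b=1 c=0 d=1
Count: 4.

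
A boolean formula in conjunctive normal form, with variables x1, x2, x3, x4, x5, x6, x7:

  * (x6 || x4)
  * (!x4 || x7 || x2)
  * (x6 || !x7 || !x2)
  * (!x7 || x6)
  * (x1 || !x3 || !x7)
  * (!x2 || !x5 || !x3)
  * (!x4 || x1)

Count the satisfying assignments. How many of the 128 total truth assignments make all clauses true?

Split on x7, then x2.
  x7=T, x2=T: 8 of the 32 assignments to (x1,x3,x4,x5,x6) work.
  x7=T, x2=F: x5 free; 5 ways for (x1,x3,x4,x6) × 2^1 = 10.
  x7=F, x2=T: 12 of the 32 assignments to (x1,x3,x4,x5,x6) work.
  x7=F, x2=F: forces x4=F; x6=T; x1, x3, x5 free → 2^3 = 8.
Total: 8 + 10 + 12 + 8 = 38.

38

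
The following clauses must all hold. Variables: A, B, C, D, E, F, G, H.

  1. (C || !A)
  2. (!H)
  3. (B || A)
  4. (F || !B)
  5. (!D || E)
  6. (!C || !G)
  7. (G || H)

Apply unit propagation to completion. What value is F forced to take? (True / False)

(!H) is a unit clause: H = False.
In (G || H), H is now false; G must hold, so G = True.
In (!C || !G), !G is now false; !C must hold, so C = False.
(C || !A): since C = False, the clause reduces to (!A). A = False.
(A || B): since A = False, the clause reduces to (B). B = True.
From (F || !B) and B = True: F = True.

True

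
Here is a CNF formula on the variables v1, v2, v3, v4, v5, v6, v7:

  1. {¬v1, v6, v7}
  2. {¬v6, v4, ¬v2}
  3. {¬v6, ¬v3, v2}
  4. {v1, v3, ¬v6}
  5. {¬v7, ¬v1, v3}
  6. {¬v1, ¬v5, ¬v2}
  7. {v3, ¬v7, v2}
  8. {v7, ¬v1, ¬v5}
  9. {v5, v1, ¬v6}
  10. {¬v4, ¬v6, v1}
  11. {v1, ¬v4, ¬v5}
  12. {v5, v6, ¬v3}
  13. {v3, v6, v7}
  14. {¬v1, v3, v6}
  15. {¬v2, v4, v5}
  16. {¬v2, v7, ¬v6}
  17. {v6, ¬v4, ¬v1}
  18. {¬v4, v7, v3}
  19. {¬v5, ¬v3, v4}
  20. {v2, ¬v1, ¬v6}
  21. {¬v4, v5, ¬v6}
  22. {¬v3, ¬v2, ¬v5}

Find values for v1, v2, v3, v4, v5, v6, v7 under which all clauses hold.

v1=F  v2=T  v3=F  v4=T  v5=F  v6=F  v7=T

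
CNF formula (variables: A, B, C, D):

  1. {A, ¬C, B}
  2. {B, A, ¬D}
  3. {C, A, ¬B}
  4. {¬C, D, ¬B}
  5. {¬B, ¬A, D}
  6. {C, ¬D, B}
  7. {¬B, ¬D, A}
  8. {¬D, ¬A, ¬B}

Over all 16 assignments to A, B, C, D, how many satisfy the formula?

4

The models are:
  A=F B=F C=F D=F
  A=T B=F C=F D=F
  A=T B=F C=T D=F
  A=T B=F C=T D=T
Count: 4.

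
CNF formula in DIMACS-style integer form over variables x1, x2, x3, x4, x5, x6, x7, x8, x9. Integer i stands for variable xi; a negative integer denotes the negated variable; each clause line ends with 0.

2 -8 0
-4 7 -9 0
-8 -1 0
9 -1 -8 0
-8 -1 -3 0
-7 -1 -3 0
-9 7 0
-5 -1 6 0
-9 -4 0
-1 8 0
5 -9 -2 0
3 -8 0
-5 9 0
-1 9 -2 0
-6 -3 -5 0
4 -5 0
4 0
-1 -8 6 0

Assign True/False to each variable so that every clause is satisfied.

The clause (x4) is unit: x4 must be True.
The clause (¬x9) is unit: x9 must be False.
Unit propagation: (¬x5) forces x5 = False.
x1 occurs only negated in the remaining clauses — set x1 = False.
x6 occurs only positively in the remaining clauses — set x6 = True.
Set x2 = False and propagate.
  then x8 is forced to False.
x3, x7 are now unconstrained; take x3 = False, x7 = False.

x1 = F, x2 = F, x3 = F, x4 = T, x5 = F, x6 = T, x7 = F, x8 = F, x9 = F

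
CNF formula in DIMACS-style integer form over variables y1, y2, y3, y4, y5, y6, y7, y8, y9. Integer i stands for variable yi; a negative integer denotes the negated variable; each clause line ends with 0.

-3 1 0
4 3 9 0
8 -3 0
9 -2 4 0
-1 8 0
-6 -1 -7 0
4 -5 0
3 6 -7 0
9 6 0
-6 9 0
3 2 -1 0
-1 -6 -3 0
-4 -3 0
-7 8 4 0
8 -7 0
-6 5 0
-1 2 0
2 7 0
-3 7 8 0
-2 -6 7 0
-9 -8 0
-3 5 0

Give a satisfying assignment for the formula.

Branch on y1: take y1 = False.
  then y3 is forced to False.
Set y2 = True and propagate.
For the remaining variables, y4 = True, y5 = True, y6 = False, y7 = False, y8 = False, y9 = True works.
Check each clause:
  1. {¬y3, y1} — ¬y3 is true.
  2. {y3, y4, y9} — y9 is true.
  3. {¬y3, y8} — ¬y3 is true.
  4. {¬y2, y9, y4} — y9 is true.
  5. {¬y1, y8} — ¬y1 is true.
  6. {¬y1, ¬y7, ¬y6} — ¬y7 is true.
  7. {y4, ¬y5} — y4 is true.
  8. {y6, ¬y7, y3} — ¬y7 is true.
  9. {y9, y6} — y9 is true.
  10. {¬y6, y9} — y9 is true.
  11. {y2, y3, ¬y1} — y2 is true.
  12. {¬y1, ¬y3, ¬y6} — ¬y6 is true.
  13. {¬y3, ¬y4} — ¬y3 is true.
  14. {y4, y8, ¬y7} — ¬y7 is true.
  15. {¬y7, y8} — ¬y7 is true.
  16. {y5, ¬y6} — ¬y6 is true.
  17. {¬y1, y2} — y2 is true.
  18. {y2, y7} — y2 is true.
  19. {¬y3, y8, y7} — ¬y3 is true.
  20. {¬y2, ¬y6, y7} — ¬y6 is true.
  21. {¬y9, ¬y8} — ¬y8 is true.
  22. {y5, ¬y3} — y5 is true.

y1=F  y2=T  y3=F  y4=T  y5=T  y6=F  y7=F  y8=F  y9=T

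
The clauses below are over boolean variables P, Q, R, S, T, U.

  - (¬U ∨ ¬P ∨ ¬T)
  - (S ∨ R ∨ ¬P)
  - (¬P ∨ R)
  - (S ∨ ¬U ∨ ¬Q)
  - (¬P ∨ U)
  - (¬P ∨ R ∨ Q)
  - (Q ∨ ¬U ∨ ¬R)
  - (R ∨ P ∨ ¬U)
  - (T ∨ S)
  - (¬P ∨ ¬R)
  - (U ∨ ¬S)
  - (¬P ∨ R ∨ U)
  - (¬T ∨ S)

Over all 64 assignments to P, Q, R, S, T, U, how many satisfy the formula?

Satisfying assignments:
  P=0 Q=1 R=1 S=1 T=0 U=1
  P=0 Q=1 R=1 S=1 T=1 U=1
Count: 2.

2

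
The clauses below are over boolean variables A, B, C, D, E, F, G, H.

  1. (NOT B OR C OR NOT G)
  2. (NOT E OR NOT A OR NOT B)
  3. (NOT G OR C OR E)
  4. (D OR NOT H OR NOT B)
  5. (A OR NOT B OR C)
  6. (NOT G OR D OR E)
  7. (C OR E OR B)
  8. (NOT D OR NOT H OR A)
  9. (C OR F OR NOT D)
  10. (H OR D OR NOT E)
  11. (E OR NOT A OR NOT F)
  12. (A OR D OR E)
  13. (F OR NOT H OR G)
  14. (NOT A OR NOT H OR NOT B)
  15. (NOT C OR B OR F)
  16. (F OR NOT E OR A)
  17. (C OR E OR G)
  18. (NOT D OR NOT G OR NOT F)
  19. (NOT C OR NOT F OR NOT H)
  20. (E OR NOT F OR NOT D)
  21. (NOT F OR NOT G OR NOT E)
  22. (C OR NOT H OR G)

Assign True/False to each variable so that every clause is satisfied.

A=F, B=T, C=T, D=T, E=F, F=F, G=F, H=F

Check each clause:
  1. (NOT B OR NOT G OR C) — NOT G is true.
  2. (NOT E OR NOT A OR NOT B) — NOT E is true.
  3. (E OR NOT G OR C) — NOT G is true.
  4. (D OR NOT B OR NOT H) — NOT H is true.
  5. (NOT B OR C OR A) — C is true.
  6. (D OR E OR NOT G) — NOT G is true.
  7. (E OR B OR C) — B is true.
  8. (A OR NOT D OR NOT H) — NOT H is true.
  9. (NOT D OR F OR C) — C is true.
  10. (NOT E OR H OR D) — NOT E is true.
  11. (NOT A OR E OR NOT F) — NOT F is true.
  12. (E OR D OR A) — D is true.
  13. (F OR NOT H OR G) — NOT H is true.
  14. (NOT B OR NOT A OR NOT H) — NOT H is true.
  15. (F OR NOT C OR B) — B is true.
  16. (A OR F OR NOT E) — NOT E is true.
  17. (G OR C OR E) — C is true.
  18. (NOT F OR NOT G OR NOT D) — NOT G is true.
  19. (NOT C OR NOT H OR NOT F) — NOT H is true.
  20. (NOT D OR E OR NOT F) — NOT F is true.
  21. (NOT G OR NOT F OR NOT E) — NOT G is true.
  22. (NOT H OR C OR G) — NOT H is true.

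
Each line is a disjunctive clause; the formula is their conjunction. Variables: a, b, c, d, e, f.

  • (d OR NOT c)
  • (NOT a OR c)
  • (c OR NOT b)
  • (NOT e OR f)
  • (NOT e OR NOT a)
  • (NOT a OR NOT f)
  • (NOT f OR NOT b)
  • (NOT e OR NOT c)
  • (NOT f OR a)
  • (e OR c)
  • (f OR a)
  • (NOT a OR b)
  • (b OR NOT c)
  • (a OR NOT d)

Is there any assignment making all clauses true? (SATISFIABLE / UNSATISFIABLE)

SATISFIABLE

Try a = True.
  then c is forced to True.
  then d is forced to True.
  then e is forced to False.
  then f is forced to False.
  then b is forced to True.
So a=1, b=1, c=1, d=1, e=0, f=0 is a satisfying assignment.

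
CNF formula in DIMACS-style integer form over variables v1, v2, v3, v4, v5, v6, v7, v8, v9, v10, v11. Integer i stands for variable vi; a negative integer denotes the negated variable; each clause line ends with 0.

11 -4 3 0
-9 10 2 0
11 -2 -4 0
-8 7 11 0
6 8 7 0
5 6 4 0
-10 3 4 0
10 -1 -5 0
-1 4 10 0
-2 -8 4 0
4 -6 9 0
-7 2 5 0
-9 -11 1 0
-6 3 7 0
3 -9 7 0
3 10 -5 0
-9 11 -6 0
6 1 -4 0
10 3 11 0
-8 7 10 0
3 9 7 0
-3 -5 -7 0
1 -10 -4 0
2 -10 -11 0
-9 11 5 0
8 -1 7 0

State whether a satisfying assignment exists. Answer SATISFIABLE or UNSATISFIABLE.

Set v1 = True and propagate.
Try v2 = True.
Set v3 = True and propagate.
The remaining clauses are satisfied by v4 = True, v5 = False, v6 = False, v7 = True, v8 = True, v9 = True, v10 = False, v11 = True.
So v1=T, v2=T, v3=T, v4=T, v5=F, v6=F, v7=T, v8=T, v9=T, v10=F, v11=T is a satisfying assignment.

SATISFIABLE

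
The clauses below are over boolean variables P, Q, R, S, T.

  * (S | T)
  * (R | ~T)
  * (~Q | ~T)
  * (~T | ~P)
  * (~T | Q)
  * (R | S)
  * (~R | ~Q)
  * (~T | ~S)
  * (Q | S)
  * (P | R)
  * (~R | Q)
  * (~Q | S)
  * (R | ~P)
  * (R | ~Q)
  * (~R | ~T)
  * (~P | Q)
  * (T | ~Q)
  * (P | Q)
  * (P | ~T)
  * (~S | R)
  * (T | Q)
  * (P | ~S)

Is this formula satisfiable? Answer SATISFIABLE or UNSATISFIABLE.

Q = True:
  propagation gives T=False; an empty clause results — contradiction.
Q = False:
  propagation gives T=False; an empty clause results — contradiction.
Every branch closes, so no satisfying assignment exists.

UNSATISFIABLE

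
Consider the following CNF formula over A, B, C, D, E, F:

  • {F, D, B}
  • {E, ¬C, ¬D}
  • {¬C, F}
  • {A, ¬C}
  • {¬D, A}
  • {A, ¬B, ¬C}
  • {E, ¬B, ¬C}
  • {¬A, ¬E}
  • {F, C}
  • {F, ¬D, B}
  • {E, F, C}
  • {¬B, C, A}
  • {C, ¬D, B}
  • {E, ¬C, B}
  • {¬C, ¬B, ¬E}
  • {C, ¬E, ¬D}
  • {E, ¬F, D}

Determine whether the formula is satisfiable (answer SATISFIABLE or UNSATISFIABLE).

Set A = True and propagate.
  then E is forced to False.
For the remaining variables, B = True, C = False, D = True, F = True works.
Every clause has at least one true literal under this assignment.
So A = T, B = T, C = F, D = T, E = F, F = T is a satisfying assignment.

SATISFIABLE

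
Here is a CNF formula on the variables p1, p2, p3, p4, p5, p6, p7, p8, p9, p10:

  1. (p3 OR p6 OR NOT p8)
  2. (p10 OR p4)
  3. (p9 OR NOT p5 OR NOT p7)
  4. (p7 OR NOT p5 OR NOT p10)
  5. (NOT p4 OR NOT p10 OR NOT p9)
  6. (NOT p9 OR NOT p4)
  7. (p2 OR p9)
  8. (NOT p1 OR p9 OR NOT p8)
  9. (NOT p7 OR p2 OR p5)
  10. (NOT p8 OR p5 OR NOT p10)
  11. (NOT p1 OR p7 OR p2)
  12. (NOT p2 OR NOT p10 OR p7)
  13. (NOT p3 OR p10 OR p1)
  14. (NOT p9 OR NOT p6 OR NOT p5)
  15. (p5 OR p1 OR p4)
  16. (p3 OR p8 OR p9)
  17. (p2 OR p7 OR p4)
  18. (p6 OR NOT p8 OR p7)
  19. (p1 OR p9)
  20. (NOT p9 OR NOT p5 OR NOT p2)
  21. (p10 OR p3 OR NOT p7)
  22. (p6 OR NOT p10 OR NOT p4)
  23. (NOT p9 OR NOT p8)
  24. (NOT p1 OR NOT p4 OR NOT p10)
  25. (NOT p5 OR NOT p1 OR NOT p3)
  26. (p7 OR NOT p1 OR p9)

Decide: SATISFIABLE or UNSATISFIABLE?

Try p1 = True.
Branch on p2: take p2 = True.
For the remaining variables, p3 = True, p4 = True, p5 = False, p6 = True, p7 = True, p8 = False, p9 = False, p10 = False works.
Every clause has at least one true literal under this assignment.
So p1=T, p2=T, p3=T, p4=T, p5=F, p6=T, p7=T, p8=F, p9=F, p10=F is a satisfying assignment.

SATISFIABLE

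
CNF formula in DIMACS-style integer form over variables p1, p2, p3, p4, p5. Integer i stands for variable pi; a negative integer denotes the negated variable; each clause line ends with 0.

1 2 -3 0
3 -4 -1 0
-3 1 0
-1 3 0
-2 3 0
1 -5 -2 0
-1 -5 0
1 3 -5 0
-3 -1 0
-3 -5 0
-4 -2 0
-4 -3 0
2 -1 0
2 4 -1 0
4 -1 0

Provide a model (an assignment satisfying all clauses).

p1=False, p2=False, p3=False, p4=False, p5=False

Check each clause:
  1. {p1, p2, ¬p3} — ¬p3 is true.
  2. {¬p4, p3, ¬p1} — ¬p4 is true.
  3. {p1, ¬p3} — ¬p3 is true.
  4. {¬p1, p3} — ¬p1 is true.
  5. {p3, ¬p2} — ¬p2 is true.
  6. {¬p2, ¬p5, p1} — ¬p5 is true.
  7. {¬p5, ¬p1} — ¬p5 is true.
  8. {p3, ¬p5, p1} — ¬p5 is true.
  9. {¬p3, ¬p1} — ¬p3 is true.
  10. {¬p3, ¬p5} — ¬p5 is true.
  11. {¬p4, ¬p2} — ¬p4 is true.
  12. {¬p3, ¬p4} — ¬p4 is true.
  13. {p2, ¬p1} — ¬p1 is true.
  14. {p2, ¬p1, p4} — ¬p1 is true.
  15. {¬p1, p4} — ¬p1 is true.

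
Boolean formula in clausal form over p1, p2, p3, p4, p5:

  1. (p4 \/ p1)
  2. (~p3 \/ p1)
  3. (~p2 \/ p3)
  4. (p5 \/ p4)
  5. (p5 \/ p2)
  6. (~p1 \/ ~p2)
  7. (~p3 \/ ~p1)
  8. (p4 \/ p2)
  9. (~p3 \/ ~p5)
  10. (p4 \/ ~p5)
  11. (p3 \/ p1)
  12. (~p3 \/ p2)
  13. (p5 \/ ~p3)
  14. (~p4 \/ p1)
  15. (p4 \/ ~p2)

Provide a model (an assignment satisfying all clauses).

Set p1 = True and propagate.
  then p2 is forced to False.
  then p5 is forced to True.
  then p3 is forced to False.
  then p4 is forced to True.

p1=1, p2=0, p3=0, p4=1, p5=1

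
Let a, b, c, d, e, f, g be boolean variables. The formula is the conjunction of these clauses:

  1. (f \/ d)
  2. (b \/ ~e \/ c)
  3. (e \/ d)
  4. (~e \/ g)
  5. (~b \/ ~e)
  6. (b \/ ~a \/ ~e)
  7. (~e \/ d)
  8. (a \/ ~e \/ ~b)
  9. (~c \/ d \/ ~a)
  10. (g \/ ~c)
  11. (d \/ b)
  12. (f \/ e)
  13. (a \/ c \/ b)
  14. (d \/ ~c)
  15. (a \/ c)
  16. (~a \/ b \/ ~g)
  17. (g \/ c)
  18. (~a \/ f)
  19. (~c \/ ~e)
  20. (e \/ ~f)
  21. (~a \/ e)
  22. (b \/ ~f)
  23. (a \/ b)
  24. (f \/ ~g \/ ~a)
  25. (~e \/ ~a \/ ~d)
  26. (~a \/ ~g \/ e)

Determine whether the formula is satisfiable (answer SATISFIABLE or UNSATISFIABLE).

UNSATISFIABLE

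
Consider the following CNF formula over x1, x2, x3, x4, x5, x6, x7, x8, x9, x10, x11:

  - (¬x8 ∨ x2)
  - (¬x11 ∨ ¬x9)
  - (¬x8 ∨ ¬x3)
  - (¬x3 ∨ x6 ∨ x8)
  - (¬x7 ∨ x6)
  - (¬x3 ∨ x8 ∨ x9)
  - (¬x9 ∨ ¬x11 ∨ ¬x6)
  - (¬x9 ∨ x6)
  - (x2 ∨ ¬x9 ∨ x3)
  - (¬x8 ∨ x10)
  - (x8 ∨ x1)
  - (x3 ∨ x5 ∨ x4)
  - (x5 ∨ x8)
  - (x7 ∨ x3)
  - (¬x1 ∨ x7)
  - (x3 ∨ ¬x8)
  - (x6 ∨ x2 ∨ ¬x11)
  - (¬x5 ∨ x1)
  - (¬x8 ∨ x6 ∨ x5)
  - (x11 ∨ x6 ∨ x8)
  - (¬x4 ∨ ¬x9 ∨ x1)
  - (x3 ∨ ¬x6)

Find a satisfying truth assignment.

x1 = T, x2 = F, x3 = T, x4 = F, x5 = T, x6 = T, x7 = T, x8 = F, x9 = T, x10 = T, x11 = F

Check each clause:
  1. (x2 ∨ ¬x8) — ¬x8 is true.
  2. (¬x11 ∨ ¬x9) — ¬x11 is true.
  3. (¬x3 ∨ ¬x8) — ¬x8 is true.
  4. (¬x3 ∨ x6 ∨ x8) — x6 is true.
  5. (¬x7 ∨ x6) — x6 is true.
  6. (¬x3 ∨ x8 ∨ x9) — x9 is true.
  7. (¬x9 ∨ ¬x11 ∨ ¬x6) — ¬x11 is true.
  8. (¬x9 ∨ x6) — x6 is true.
  9. (x3 ∨ ¬x9 ∨ x2) — x3 is true.
  10. (x10 ∨ ¬x8) — ¬x8 is true.
  11. (x8 ∨ x1) — x1 is true.
  12. (x3 ∨ x4 ∨ x5) — x3 is true.
  13. (x8 ∨ x5) — x5 is true.
  14. (x3 ∨ x7) — x3 is true.
  15. (x7 ∨ ¬x1) — x7 is true.
  16. (¬x8 ∨ x3) — ¬x8 is true.
  17. (¬x11 ∨ x2 ∨ x6) — ¬x11 is true.
  18. (x1 ∨ ¬x5) — x1 is true.
  19. (x5 ∨ ¬x8 ∨ x6) — ¬x8 is true.
  20. (x11 ∨ x8 ∨ x6) — x6 is true.
  21. (¬x9 ∨ x1 ∨ ¬x4) — x1 is true.
  22. (¬x6 ∨ x3) — x3 is true.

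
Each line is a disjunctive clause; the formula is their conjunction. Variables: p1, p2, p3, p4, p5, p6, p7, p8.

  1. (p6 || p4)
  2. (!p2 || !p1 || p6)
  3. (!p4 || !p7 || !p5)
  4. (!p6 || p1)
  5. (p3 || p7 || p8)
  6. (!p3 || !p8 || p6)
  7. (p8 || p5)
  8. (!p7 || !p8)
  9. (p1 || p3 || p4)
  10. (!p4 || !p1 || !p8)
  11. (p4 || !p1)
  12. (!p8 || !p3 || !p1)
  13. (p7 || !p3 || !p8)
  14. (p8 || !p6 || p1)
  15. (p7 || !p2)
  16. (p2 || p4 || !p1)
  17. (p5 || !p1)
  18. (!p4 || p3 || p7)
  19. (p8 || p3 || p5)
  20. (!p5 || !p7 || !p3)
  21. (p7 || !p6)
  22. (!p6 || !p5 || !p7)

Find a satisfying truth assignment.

p1=False, p2=False, p3=True, p4=True, p5=True, p6=False, p7=False, p8=False

Check each clause:
  1. (p6 || p4) — p4 is true.
  2. (!p2 || !p1 || p6) — !p1 is true.
  3. (!p7 || !p5 || !p4) — !p7 is true.
  4. (!p6 || p1) — !p6 is true.
  5. (p7 || p8 || p3) — p3 is true.
  6. (!p3 || p6 || !p8) — !p8 is true.
  7. (p5 || p8) — p5 is true.
  8. (!p8 || !p7) — !p8 is true.
  9. (p4 || p1 || p3) — p3 is true.
  10. (!p8 || !p1 || !p4) — !p8 is true.
  11. (p4 || !p1) — p4 is true.
  12. (!p8 || !p1 || !p3) — !p8 is true.
  13. (p7 || !p8 || !p3) — !p8 is true.
  14. (!p6 || p8 || p1) — !p6 is true.
  15. (p7 || !p2) — !p2 is true.
  16. (p2 || !p1 || p4) — p4 is true.
  17. (p5 || !p1) — p5 is true.
  18. (!p4 || p3 || p7) — p3 is true.
  19. (p3 || p8 || p5) — p3 is true.
  20. (!p7 || !p3 || !p5) — !p7 is true.
  21. (p7 || !p6) — !p6 is true.
  22. (!p7 || !p6 || !p5) — !p7 is true.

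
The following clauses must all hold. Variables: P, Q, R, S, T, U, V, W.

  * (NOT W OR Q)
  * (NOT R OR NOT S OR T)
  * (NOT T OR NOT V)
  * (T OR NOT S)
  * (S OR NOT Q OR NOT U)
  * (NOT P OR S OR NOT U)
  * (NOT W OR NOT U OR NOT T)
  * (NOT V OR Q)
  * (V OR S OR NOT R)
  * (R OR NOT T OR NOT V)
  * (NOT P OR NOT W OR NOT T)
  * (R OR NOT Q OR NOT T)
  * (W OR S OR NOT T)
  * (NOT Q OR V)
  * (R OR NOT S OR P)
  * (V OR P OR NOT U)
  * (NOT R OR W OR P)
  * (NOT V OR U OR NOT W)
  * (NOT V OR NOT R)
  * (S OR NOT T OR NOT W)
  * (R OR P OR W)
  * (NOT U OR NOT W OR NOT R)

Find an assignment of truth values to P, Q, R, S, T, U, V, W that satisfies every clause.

P=T, Q=F, R=F, S=T, T=T, U=F, V=F, W=F

Check each clause:
  1. (Q OR NOT W) — NOT W is true.
  2. (T OR NOT S OR NOT R) — NOT R is true.
  3. (NOT V OR NOT T) — NOT V is true.
  4. (T OR NOT S) — T is true.
  5. (S OR NOT Q OR NOT U) — NOT U is true.
  6. (NOT U OR NOT P OR S) — NOT U is true.
  7. (NOT W OR NOT T OR NOT U) — NOT W is true.
  8. (Q OR NOT V) — NOT V is true.
  9. (NOT R OR V OR S) — S is true.
  10. (NOT T OR R OR NOT V) — NOT V is true.
  11. (NOT T OR NOT W OR NOT P) — NOT W is true.
  12. (NOT Q OR R OR NOT T) — NOT Q is true.
  13. (NOT T OR S OR W) — S is true.
  14. (NOT Q OR V) — NOT Q is true.
  15. (P OR NOT S OR R) — P is true.
  16. (P OR NOT U OR V) — P is true.
  17. (P OR W OR NOT R) — P is true.
  18. (NOT V OR NOT W OR U) — NOT W is true.
  19. (NOT V OR NOT R) — NOT V is true.
  20. (S OR NOT W OR NOT T) — NOT W is true.
  21. (R OR P OR W) — P is true.
  22. (NOT U OR NOT R OR NOT W) — NOT W is true.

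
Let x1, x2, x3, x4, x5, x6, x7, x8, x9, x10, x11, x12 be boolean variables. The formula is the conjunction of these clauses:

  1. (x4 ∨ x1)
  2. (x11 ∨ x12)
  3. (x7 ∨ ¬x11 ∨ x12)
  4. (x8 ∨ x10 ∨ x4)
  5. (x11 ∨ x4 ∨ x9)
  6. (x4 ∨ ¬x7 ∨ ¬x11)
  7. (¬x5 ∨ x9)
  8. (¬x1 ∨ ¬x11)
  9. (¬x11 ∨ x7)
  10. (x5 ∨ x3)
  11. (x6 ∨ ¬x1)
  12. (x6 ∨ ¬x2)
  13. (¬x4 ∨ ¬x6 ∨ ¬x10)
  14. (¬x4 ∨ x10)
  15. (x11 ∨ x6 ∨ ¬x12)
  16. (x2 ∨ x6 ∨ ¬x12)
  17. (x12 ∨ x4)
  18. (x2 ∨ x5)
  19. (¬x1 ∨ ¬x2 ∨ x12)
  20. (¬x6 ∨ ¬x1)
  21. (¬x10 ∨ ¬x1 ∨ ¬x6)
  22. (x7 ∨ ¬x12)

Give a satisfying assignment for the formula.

x3 occurs only positively in the remaining clauses — set x3 = True.
Pure literal: x8 appears only positively; assign x8 = True.
Set x1 = False and propagate.
  then x4 is forced to True.
  then x10 is forced to True.
  then x6 is forced to False.
  then x2 is forced to False.
  then x12 is forced to False.
  then x11 is forced to True.
  then x7 is forced to True.
  then x5 is forced to True.
  then x9 is forced to True.
Every clause has at least one true literal under this assignment.
Check each clause:
  1. (x4 ∨ x1) — x4 is true.
  2. (x11 ∨ x12) — x11 is true.
  3. (¬x11 ∨ x12 ∨ x7) — x7 is true.
  4. (x4 ∨ x10 ∨ x8) — x8 is true.
  5. (x11 ∨ x4 ∨ x9) — x9 is true.
  6. (¬x11 ∨ x4 ∨ ¬x7) — x4 is true.
  7. (¬x5 ∨ x9) — x9 is true.
  8. (¬x11 ∨ ¬x1) — ¬x1 is true.
  9. (x7 ∨ ¬x11) — x7 is true.
  10. (x5 ∨ x3) — x3 is true.
  11. (x6 ∨ ¬x1) — ¬x1 is true.
  12. (x6 ∨ ¬x2) — ¬x2 is true.
  13. (¬x10 ∨ ¬x4 ∨ ¬x6) — ¬x6 is true.
  14. (x10 ∨ ¬x4) — x10 is true.
  15. (¬x12 ∨ x6 ∨ x11) — x11 is true.
  16. (x6 ∨ ¬x12 ∨ x2) — ¬x12 is true.
  17. (x12 ∨ x4) — x4 is true.
  18. (x5 ∨ x2) — x5 is true.
  19. (x12 ∨ ¬x1 ∨ ¬x2) — ¬x2 is true.
  20. (¬x6 ∨ ¬x1) — ¬x6 is true.
  21. (¬x10 ∨ ¬x1 ∨ ¬x6) — ¬x6 is true.
  22. (x7 ∨ ¬x12) — ¬x12 is true.

x1 = False  x2 = False  x3 = True  x4 = True  x5 = True  x6 = False  x7 = True  x8 = True  x9 = True  x10 = True  x11 = True  x12 = False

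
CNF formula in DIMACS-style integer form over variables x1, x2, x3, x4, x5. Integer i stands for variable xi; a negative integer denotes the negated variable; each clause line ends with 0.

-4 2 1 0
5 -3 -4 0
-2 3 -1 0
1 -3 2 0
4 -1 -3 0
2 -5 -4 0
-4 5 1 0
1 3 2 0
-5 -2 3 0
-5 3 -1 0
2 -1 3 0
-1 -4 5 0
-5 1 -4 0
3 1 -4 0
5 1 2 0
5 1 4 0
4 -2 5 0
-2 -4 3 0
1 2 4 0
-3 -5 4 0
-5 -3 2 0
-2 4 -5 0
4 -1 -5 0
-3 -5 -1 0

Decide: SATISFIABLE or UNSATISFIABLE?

x1 = True:
  x5 = True:
    propagation gives x3=True; an empty clause results — contradiction.
  x5 = False:
    propagation gives x4=False, x3=False, x2=False; an empty clause results — contradiction.
x1 = False:
  x4 = True:
    propagation gives x2=True, x5=True; an empty clause results — contradiction.
  x4 = False:
    propagation gives x5=True, x2=True; an empty clause results — contradiction.
Every branch closes, so no satisfying assignment exists.

UNSATISFIABLE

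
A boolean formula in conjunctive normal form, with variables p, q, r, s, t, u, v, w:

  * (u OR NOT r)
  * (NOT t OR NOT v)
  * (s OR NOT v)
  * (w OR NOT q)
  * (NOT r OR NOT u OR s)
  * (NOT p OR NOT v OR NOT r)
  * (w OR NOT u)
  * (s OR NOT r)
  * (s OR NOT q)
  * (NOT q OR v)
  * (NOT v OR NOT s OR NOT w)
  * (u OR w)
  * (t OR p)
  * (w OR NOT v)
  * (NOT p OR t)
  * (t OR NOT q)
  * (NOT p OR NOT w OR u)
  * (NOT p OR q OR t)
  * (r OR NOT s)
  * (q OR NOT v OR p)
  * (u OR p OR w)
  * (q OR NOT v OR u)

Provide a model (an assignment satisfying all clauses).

p=True  q=False  r=False  s=False  t=True  u=True  v=False  w=True

Check each clause:
  1. (u OR NOT r) — NOT r is true.
  2. (NOT v OR NOT t) — NOT v is true.
  3. (s OR NOT v) — NOT v is true.
  4. (w OR NOT q) — w is true.
  5. (NOT u OR NOT r OR s) — NOT r is true.
  6. (NOT p OR NOT r OR NOT v) — NOT v is true.
  7. (NOT u OR w) — w is true.
  8. (s OR NOT r) — NOT r is true.
  9. (NOT q OR s) — NOT q is true.
  10. (NOT q OR v) — NOT q is true.
  11. (NOT s OR NOT w OR NOT v) — NOT v is true.
  12. (u OR w) — w is true.
  13. (p OR t) — p is true.
  14. (NOT v OR w) — w is true.
  15. (t OR NOT p) — t is true.
  16. (NOT q OR t) — t is true.
  17. (NOT p OR u OR NOT w) — u is true.
  18. (NOT p OR t OR q) — t is true.
  19. (NOT s OR r) — NOT s is true.
  20. (NOT v OR p OR q) — NOT v is true.
  21. (p OR w OR u) — w is true.
  22. (u OR NOT v OR q) — NOT v is true.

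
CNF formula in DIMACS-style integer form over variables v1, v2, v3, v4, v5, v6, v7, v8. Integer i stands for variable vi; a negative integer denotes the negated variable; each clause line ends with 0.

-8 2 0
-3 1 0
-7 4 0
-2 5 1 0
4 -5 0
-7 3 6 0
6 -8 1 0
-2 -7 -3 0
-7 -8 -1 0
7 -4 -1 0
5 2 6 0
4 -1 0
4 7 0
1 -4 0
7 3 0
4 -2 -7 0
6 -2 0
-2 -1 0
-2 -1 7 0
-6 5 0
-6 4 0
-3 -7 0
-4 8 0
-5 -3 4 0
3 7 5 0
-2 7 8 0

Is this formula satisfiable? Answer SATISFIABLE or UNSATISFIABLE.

v7 = True:
  propagation gives v4=True, v1=True, v8=False; an empty clause results — contradiction.
v7 = False:
  propagation gives v4=True, v1=False; an empty clause results — contradiction.
Every branch closes, so no satisfying assignment exists.

UNSATISFIABLE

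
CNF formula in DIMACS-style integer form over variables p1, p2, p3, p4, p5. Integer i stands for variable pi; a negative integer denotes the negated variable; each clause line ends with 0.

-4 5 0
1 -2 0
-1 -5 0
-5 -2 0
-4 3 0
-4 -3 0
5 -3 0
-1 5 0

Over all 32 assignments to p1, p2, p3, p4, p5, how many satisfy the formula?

3

The models are:
  p1=0 p2=0 p3=0 p4=0 p5=0
  p1=0 p2=0 p3=0 p4=0 p5=1
  p1=0 p2=0 p3=1 p4=0 p5=1
That's 3 in total.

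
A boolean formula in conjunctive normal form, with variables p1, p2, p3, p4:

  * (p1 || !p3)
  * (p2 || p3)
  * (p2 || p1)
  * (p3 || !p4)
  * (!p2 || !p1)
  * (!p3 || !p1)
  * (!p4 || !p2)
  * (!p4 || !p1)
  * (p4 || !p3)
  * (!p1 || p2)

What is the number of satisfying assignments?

1

The models are:
  p1=0 p2=1 p3=0 p4=0
That's 1 in total.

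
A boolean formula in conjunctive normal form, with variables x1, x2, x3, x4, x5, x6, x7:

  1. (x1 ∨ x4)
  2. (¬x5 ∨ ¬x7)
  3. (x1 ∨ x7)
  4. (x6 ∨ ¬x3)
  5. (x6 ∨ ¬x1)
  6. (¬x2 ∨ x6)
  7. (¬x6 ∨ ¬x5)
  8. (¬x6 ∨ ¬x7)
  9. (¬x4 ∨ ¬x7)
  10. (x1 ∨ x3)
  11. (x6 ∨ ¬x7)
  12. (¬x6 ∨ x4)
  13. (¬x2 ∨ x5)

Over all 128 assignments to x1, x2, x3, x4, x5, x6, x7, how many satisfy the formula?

2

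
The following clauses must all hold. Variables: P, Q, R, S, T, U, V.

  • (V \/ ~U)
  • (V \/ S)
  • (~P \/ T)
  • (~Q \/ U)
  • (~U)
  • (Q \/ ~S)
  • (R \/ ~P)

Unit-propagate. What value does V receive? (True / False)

(~U) is a unit clause: U = False.
In (~Q \/ U), U is now false; ~Q must hold, so Q = False.
(~S \/ Q): since Q = False, the clause reduces to (~S). S = False.
(V \/ S): since S = False, the clause reduces to (V). V = True.

True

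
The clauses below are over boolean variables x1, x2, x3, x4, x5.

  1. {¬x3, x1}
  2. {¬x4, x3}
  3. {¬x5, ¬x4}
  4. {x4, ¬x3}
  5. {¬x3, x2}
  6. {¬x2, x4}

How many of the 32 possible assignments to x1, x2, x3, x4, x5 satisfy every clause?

The models are:
  x1=0 x2=0 x3=0 x4=0 x5=0
  x1=0 x2=0 x3=0 x4=0 x5=1
  x1=1 x2=0 x3=0 x4=0 x5=0
  x1=1 x2=0 x3=0 x4=0 x5=1
  x1=1 x2=1 x3=1 x4=1 x5=0
Count: 5.

5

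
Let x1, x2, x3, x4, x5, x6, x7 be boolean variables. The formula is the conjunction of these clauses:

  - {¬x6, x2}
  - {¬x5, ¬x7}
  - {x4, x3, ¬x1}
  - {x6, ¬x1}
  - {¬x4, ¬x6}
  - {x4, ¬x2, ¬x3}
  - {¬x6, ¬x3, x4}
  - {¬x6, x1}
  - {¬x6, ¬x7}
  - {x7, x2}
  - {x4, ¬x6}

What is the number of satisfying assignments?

13

Split on x6, then x4.
  x6=1, x4=1: a clause becomes empty — 0.
  x6=1, x4=0: a clause becomes empty — 0.
  x6=0, x4=1: x3 free; 4 ways for (x1,x2,x5,x7) × 2^1 = 8.
  x6=0, x4=0: 5 of the 32 assignments to (x1,x2,x3,x5,x7) work.
Total: 0 + 0 + 8 + 5 = 13.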